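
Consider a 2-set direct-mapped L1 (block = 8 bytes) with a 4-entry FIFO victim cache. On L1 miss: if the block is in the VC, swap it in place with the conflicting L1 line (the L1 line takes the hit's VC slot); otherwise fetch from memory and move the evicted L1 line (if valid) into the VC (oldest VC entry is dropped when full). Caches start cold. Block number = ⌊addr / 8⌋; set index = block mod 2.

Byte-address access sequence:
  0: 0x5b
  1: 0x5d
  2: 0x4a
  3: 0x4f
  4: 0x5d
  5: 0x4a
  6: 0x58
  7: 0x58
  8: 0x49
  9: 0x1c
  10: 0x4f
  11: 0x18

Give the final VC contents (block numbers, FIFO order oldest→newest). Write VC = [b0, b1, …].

VC = [11, 9]

#0 0x5b→b11/s1 MISS; vc=[]
#1 0x5d→b11/s1 L1-HIT; vc=[]
#2 0x4a→b9/s1 MISS; vc=[11]
#3 0x4f→b9/s1 L1-HIT; vc=[11]
#4 0x5d→b11/s1 VC-HIT; vc=[9]
#5 0x4a→b9/s1 VC-HIT; vc=[11]
#6 0x58→b11/s1 VC-HIT; vc=[9]
#7 0x58→b11/s1 L1-HIT; vc=[9]
#8 0x49→b9/s1 VC-HIT; vc=[11]
#9 0x1c→b3/s1 MISS; vc=[11,9]
#10 0x4f→b9/s1 VC-HIT; vc=[11,3]
#11 0x18→b3/s1 VC-HIT; vc=[11,9]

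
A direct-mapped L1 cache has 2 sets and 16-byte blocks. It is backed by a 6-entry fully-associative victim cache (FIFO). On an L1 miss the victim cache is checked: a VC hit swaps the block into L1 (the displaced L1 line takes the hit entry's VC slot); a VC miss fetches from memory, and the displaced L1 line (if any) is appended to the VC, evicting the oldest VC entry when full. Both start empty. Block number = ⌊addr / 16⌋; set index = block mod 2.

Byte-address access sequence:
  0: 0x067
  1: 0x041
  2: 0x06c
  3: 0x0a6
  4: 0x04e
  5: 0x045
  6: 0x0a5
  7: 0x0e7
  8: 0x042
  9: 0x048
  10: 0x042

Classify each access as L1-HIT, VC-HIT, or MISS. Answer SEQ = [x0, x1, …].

SEQ = [MISS, MISS, VC-HIT, MISS, VC-HIT, L1-HIT, VC-HIT, MISS, VC-HIT, L1-HIT, L1-HIT]

0: 0x67 (blk 6, set 0) → MISS  vc=[]
1: 0x41 (blk 4, set 0) → MISS  vc=[6]
2: 0x6c (blk 6, set 0) → VC-HIT  vc=[4]
3: 0xa6 (blk 10, set 0) → MISS  vc=[4, 6]
4: 0x4e (blk 4, set 0) → VC-HIT  vc=[10, 6]
5: 0x45 (blk 4, set 0) → L1-HIT  vc=[10, 6]
6: 0xa5 (blk 10, set 0) → VC-HIT  vc=[4, 6]
7: 0xe7 (blk 14, set 0) → MISS  vc=[4, 6, 10]
8: 0x42 (blk 4, set 0) → VC-HIT  vc=[14, 6, 10]
9: 0x48 (blk 4, set 0) → L1-HIT  vc=[14, 6, 10]
10: 0x42 (blk 4, set 0) → L1-HIT  vc=[14, 6, 10]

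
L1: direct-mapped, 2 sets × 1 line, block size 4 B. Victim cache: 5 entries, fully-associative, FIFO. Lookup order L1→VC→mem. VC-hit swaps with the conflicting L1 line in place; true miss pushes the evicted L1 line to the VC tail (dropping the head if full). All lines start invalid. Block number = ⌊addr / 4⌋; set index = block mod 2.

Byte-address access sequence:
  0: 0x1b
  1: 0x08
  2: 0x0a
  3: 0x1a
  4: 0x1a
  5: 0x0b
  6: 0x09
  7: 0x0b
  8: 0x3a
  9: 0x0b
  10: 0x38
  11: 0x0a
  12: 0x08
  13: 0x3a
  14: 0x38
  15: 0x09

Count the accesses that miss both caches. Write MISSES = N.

0: 0x1b (blk 6, set 0) → MISS  vc=[]
1: 0x8 (blk 2, set 0) → MISS  vc=[6]
2: 0xa (blk 2, set 0) → L1-HIT  vc=[6]
3: 0x1a (blk 6, set 0) → VC-HIT  vc=[2]
4: 0x1a (blk 6, set 0) → L1-HIT  vc=[2]
5: 0xb (blk 2, set 0) → VC-HIT  vc=[6]
6: 0x9 (blk 2, set 0) → L1-HIT  vc=[6]
7: 0xb (blk 2, set 0) → L1-HIT  vc=[6]
8: 0x3a (blk 14, set 0) → MISS  vc=[6, 2]
9: 0xb (blk 2, set 0) → VC-HIT  vc=[6, 14]
10: 0x38 (blk 14, set 0) → VC-HIT  vc=[6, 2]
11: 0xa (blk 2, set 0) → VC-HIT  vc=[6, 14]
12: 0x8 (blk 2, set 0) → L1-HIT  vc=[6, 14]
13: 0x3a (blk 14, set 0) → VC-HIT  vc=[6, 2]
14: 0x38 (blk 14, set 0) → L1-HIT  vc=[6, 2]
15: 0x9 (blk 2, set 0) → VC-HIT  vc=[6, 14]

MISSES = 3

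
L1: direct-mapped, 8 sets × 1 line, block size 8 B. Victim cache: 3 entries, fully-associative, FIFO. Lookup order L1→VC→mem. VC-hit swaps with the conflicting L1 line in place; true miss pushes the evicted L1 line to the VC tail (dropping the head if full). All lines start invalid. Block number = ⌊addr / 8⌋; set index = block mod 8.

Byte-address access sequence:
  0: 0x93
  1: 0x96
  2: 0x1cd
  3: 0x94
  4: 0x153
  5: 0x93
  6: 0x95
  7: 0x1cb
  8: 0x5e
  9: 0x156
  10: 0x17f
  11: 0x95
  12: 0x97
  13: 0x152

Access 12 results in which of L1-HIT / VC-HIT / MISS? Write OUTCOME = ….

#0 0x93→b18/s2 MISS; vc=[]
#1 0x96→b18/s2 L1-HIT; vc=[]
#2 0x1cd→b57/s1 MISS; vc=[]
#3 0x94→b18/s2 L1-HIT; vc=[]
#4 0x153→b42/s2 MISS; vc=[18]
#5 0x93→b18/s2 VC-HIT; vc=[42]
#6 0x95→b18/s2 L1-HIT; vc=[42]
#7 0x1cb→b57/s1 L1-HIT; vc=[42]
#8 0x5e→b11/s3 MISS; vc=[42]
#9 0x156→b42/s2 VC-HIT; vc=[18]
#10 0x17f→b47/s7 MISS; vc=[18]
#11 0x95→b18/s2 VC-HIT; vc=[42]
#12 0x97→b18/s2 L1-HIT; vc=[42]
#13 0x152→b42/s2 VC-HIT; vc=[18]

OUTCOME = L1-HIT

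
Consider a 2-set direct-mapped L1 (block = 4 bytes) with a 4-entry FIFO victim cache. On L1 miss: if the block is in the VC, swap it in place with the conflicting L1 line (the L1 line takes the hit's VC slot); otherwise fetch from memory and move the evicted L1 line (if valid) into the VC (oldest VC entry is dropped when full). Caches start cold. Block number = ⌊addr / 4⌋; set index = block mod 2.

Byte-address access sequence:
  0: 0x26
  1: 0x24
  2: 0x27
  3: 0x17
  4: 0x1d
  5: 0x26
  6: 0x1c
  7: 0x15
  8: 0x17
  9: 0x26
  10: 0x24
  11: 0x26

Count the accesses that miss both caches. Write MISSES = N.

  [0] addr=0x26 blk=9 s=1: MISS | VC []
  [1] addr=0x24 blk=9 s=1: L1-HIT | VC []
  [2] addr=0x27 blk=9 s=1: L1-HIT | VC []
  [3] addr=0x17 blk=5 s=1: MISS | VC [9]
  [4] addr=0x1d blk=7 s=1: MISS | VC [9, 5]
  [5] addr=0x26 blk=9 s=1: VC-HIT | VC [7, 5]
  [6] addr=0x1c blk=7 s=1: VC-HIT | VC [9, 5]
  [7] addr=0x15 blk=5 s=1: VC-HIT | VC [9, 7]
  [8] addr=0x17 blk=5 s=1: L1-HIT | VC [9, 7]
  [9] addr=0x26 blk=9 s=1: VC-HIT | VC [5, 7]
  [10] addr=0x24 blk=9 s=1: L1-HIT | VC [5, 7]
  [11] addr=0x26 blk=9 s=1: L1-HIT | VC [5, 7]

MISSES = 3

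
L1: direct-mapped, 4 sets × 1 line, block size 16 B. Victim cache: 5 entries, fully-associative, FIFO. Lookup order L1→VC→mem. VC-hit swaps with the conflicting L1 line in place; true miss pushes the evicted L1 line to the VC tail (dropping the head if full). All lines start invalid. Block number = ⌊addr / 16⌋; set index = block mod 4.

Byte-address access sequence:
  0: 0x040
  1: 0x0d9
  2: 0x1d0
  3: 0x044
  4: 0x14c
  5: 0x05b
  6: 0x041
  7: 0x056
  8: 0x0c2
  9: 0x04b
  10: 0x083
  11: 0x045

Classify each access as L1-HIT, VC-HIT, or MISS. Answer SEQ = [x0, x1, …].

SEQ = [MISS, MISS, MISS, L1-HIT, MISS, MISS, VC-HIT, L1-HIT, MISS, VC-HIT, MISS, VC-HIT]

0: 0x40 (blk 4, set 0) → MISS  vc=[]
1: 0xd9 (blk 13, set 1) → MISS  vc=[]
2: 0x1d0 (blk 29, set 1) → MISS  vc=[13]
3: 0x44 (blk 4, set 0) → L1-HIT  vc=[13]
4: 0x14c (blk 20, set 0) → MISS  vc=[13, 4]
5: 0x5b (blk 5, set 1) → MISS  vc=[13, 4, 29]
6: 0x41 (blk 4, set 0) → VC-HIT  vc=[13, 20, 29]
7: 0x56 (blk 5, set 1) → L1-HIT  vc=[13, 20, 29]
8: 0xc2 (blk 12, set 0) → MISS  vc=[13, 20, 29, 4]
9: 0x4b (blk 4, set 0) → VC-HIT  vc=[13, 20, 29, 12]
10: 0x83 (blk 8, set 0) → MISS  vc=[13, 20, 29, 12, 4]
11: 0x45 (blk 4, set 0) → VC-HIT  vc=[13, 20, 29, 12, 8]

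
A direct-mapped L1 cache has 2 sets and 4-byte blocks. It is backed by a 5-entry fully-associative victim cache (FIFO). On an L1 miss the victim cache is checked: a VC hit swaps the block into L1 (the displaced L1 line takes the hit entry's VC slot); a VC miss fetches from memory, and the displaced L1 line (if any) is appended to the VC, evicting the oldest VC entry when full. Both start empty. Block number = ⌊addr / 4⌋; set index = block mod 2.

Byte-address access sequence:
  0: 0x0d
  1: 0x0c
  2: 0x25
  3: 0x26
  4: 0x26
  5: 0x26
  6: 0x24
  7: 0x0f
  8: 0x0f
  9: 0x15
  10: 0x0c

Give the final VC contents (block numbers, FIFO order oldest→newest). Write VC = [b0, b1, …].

VC = [9, 5]

0: 0xd (blk 3, set 1) → MISS  vc=[]
1: 0xc (blk 3, set 1) → L1-HIT  vc=[]
2: 0x25 (blk 9, set 1) → MISS  vc=[3]
3: 0x26 (blk 9, set 1) → L1-HIT  vc=[3]
4: 0x26 (blk 9, set 1) → L1-HIT  vc=[3]
5: 0x26 (blk 9, set 1) → L1-HIT  vc=[3]
6: 0x24 (blk 9, set 1) → L1-HIT  vc=[3]
7: 0xf (blk 3, set 1) → VC-HIT  vc=[9]
8: 0xf (blk 3, set 1) → L1-HIT  vc=[9]
9: 0x15 (blk 5, set 1) → MISS  vc=[9, 3]
10: 0xc (blk 3, set 1) → VC-HIT  vc=[9, 5]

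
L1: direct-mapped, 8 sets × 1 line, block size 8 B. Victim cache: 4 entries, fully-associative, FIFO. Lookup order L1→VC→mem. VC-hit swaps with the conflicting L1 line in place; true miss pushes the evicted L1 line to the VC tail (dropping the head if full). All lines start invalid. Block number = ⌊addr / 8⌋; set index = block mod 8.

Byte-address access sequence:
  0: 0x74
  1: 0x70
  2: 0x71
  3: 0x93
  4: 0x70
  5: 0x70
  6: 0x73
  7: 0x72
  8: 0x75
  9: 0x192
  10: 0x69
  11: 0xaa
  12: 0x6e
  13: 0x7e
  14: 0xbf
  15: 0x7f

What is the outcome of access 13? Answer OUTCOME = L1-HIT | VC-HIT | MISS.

  [0] addr=0x74 blk=14 s=6: MISS | VC []
  [1] addr=0x70 blk=14 s=6: L1-HIT | VC []
  [2] addr=0x71 blk=14 s=6: L1-HIT | VC []
  [3] addr=0x93 blk=18 s=2: MISS | VC []
  [4] addr=0x70 blk=14 s=6: L1-HIT | VC []
  [5] addr=0x70 blk=14 s=6: L1-HIT | VC []
  [6] addr=0x73 blk=14 s=6: L1-HIT | VC []
  [7] addr=0x72 blk=14 s=6: L1-HIT | VC []
  [8] addr=0x75 blk=14 s=6: L1-HIT | VC []
  [9] addr=0x192 blk=50 s=2: MISS | VC [18]
  [10] addr=0x69 blk=13 s=5: MISS | VC [18]
  [11] addr=0xaa blk=21 s=5: MISS | VC [18, 13]
  [12] addr=0x6e blk=13 s=5: VC-HIT | VC [18, 21]
  [13] addr=0x7e blk=15 s=7: MISS | VC [18, 21]
  [14] addr=0xbf blk=23 s=7: MISS | VC [18, 21, 15]
  [15] addr=0x7f blk=15 s=7: VC-HIT | VC [18, 21, 23]

OUTCOME = MISS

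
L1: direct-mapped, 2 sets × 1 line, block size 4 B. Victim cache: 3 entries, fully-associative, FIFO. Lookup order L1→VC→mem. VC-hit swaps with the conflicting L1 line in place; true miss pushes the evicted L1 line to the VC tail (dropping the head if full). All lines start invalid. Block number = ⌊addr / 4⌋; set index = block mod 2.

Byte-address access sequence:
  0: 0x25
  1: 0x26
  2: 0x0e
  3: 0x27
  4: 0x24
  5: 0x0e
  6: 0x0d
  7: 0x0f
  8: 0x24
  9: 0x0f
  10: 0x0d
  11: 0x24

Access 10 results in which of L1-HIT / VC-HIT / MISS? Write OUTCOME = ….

OUTCOME = L1-HIT

  [0] addr=0x25 blk=9 s=1: MISS | VC []
  [1] addr=0x26 blk=9 s=1: L1-HIT | VC []
  [2] addr=0xe blk=3 s=1: MISS | VC [9]
  [3] addr=0x27 blk=9 s=1: VC-HIT | VC [3]
  [4] addr=0x24 blk=9 s=1: L1-HIT | VC [3]
  [5] addr=0xe blk=3 s=1: VC-HIT | VC [9]
  [6] addr=0xd blk=3 s=1: L1-HIT | VC [9]
  [7] addr=0xf blk=3 s=1: L1-HIT | VC [9]
  [8] addr=0x24 blk=9 s=1: VC-HIT | VC [3]
  [9] addr=0xf blk=3 s=1: VC-HIT | VC [9]
  [10] addr=0xd blk=3 s=1: L1-HIT | VC [9]
  [11] addr=0x24 blk=9 s=1: VC-HIT | VC [3]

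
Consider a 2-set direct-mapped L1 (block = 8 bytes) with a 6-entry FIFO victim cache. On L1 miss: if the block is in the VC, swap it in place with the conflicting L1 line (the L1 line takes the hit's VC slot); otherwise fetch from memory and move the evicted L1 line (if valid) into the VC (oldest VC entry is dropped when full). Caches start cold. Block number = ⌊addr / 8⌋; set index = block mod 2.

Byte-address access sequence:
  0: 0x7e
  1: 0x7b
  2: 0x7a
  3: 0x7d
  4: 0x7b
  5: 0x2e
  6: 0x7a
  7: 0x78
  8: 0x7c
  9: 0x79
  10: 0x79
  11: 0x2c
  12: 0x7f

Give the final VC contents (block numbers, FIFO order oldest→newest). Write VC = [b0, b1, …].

VC = [5]

0: 0x7e (blk 15, set 1) → MISS  vc=[]
1: 0x7b (blk 15, set 1) → L1-HIT  vc=[]
2: 0x7a (blk 15, set 1) → L1-HIT  vc=[]
3: 0x7d (blk 15, set 1) → L1-HIT  vc=[]
4: 0x7b (blk 15, set 1) → L1-HIT  vc=[]
5: 0x2e (blk 5, set 1) → MISS  vc=[15]
6: 0x7a (blk 15, set 1) → VC-HIT  vc=[5]
7: 0x78 (blk 15, set 1) → L1-HIT  vc=[5]
8: 0x7c (blk 15, set 1) → L1-HIT  vc=[5]
9: 0x79 (blk 15, set 1) → L1-HIT  vc=[5]
10: 0x79 (blk 15, set 1) → L1-HIT  vc=[5]
11: 0x2c (blk 5, set 1) → VC-HIT  vc=[15]
12: 0x7f (blk 15, set 1) → VC-HIT  vc=[5]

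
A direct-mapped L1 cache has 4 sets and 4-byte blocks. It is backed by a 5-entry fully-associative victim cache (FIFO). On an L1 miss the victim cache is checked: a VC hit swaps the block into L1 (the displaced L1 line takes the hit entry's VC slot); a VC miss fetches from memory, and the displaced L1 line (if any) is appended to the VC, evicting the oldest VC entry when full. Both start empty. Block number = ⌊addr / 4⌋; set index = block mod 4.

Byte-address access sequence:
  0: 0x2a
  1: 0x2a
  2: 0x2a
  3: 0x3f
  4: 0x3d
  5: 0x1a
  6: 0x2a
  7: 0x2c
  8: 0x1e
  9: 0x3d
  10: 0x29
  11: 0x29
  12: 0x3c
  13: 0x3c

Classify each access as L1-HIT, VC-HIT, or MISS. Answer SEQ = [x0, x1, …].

SEQ = [MISS, L1-HIT, L1-HIT, MISS, L1-HIT, MISS, VC-HIT, MISS, MISS, VC-HIT, L1-HIT, L1-HIT, L1-HIT, L1-HIT]

0: 0x2a (blk 10, set 2) → MISS  vc=[]
1: 0x2a (blk 10, set 2) → L1-HIT  vc=[]
2: 0x2a (blk 10, set 2) → L1-HIT  vc=[]
3: 0x3f (blk 15, set 3) → MISS  vc=[]
4: 0x3d (blk 15, set 3) → L1-HIT  vc=[]
5: 0x1a (blk 6, set 2) → MISS  vc=[10]
6: 0x2a (blk 10, set 2) → VC-HIT  vc=[6]
7: 0x2c (blk 11, set 3) → MISS  vc=[6, 15]
8: 0x1e (blk 7, set 3) → MISS  vc=[6, 15, 11]
9: 0x3d (blk 15, set 3) → VC-HIT  vc=[6, 7, 11]
10: 0x29 (blk 10, set 2) → L1-HIT  vc=[6, 7, 11]
11: 0x29 (blk 10, set 2) → L1-HIT  vc=[6, 7, 11]
12: 0x3c (blk 15, set 3) → L1-HIT  vc=[6, 7, 11]
13: 0x3c (blk 15, set 3) → L1-HIT  vc=[6, 7, 11]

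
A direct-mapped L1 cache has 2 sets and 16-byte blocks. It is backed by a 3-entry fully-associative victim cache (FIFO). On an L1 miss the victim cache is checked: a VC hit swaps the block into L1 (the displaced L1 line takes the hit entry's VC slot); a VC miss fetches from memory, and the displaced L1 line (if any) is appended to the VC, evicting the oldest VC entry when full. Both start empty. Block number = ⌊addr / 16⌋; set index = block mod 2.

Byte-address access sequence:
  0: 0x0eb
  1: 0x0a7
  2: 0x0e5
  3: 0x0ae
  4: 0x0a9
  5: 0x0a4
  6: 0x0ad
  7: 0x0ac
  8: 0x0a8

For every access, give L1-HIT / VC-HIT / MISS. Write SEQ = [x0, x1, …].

SEQ = [MISS, MISS, VC-HIT, VC-HIT, L1-HIT, L1-HIT, L1-HIT, L1-HIT, L1-HIT]

0: 0xeb (blk 14, set 0) → MISS  vc=[]
1: 0xa7 (blk 10, set 0) → MISS  vc=[14]
2: 0xe5 (blk 14, set 0) → VC-HIT  vc=[10]
3: 0xae (blk 10, set 0) → VC-HIT  vc=[14]
4: 0xa9 (blk 10, set 0) → L1-HIT  vc=[14]
5: 0xa4 (blk 10, set 0) → L1-HIT  vc=[14]
6: 0xad (blk 10, set 0) → L1-HIT  vc=[14]
7: 0xac (blk 10, set 0) → L1-HIT  vc=[14]
8: 0xa8 (blk 10, set 0) → L1-HIT  vc=[14]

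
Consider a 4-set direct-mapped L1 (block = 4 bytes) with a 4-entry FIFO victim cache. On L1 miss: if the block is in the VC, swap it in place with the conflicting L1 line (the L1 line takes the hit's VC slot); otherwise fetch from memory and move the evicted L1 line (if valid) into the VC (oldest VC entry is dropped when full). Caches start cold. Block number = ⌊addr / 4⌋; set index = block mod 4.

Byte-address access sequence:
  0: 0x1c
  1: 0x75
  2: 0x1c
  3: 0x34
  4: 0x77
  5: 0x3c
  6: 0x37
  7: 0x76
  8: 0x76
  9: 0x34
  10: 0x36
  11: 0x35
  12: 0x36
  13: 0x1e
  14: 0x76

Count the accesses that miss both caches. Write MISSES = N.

  [0] addr=0x1c blk=7 s=3: MISS | VC []
  [1] addr=0x75 blk=29 s=1: MISS | VC []
  [2] addr=0x1c blk=7 s=3: L1-HIT | VC []
  [3] addr=0x34 blk=13 s=1: MISS | VC [29]
  [4] addr=0x77 blk=29 s=1: VC-HIT | VC [13]
  [5] addr=0x3c blk=15 s=3: MISS | VC [13, 7]
  [6] addr=0x37 blk=13 s=1: VC-HIT | VC [29, 7]
  [7] addr=0x76 blk=29 s=1: VC-HIT | VC [13, 7]
  [8] addr=0x76 blk=29 s=1: L1-HIT | VC [13, 7]
  [9] addr=0x34 blk=13 s=1: VC-HIT | VC [29, 7]
  [10] addr=0x36 blk=13 s=1: L1-HIT | VC [29, 7]
  [11] addr=0x35 blk=13 s=1: L1-HIT | VC [29, 7]
  [12] addr=0x36 blk=13 s=1: L1-HIT | VC [29, 7]
  [13] addr=0x1e blk=7 s=3: VC-HIT | VC [29, 15]
  [14] addr=0x76 blk=29 s=1: VC-HIT | VC [13, 15]

MISSES = 4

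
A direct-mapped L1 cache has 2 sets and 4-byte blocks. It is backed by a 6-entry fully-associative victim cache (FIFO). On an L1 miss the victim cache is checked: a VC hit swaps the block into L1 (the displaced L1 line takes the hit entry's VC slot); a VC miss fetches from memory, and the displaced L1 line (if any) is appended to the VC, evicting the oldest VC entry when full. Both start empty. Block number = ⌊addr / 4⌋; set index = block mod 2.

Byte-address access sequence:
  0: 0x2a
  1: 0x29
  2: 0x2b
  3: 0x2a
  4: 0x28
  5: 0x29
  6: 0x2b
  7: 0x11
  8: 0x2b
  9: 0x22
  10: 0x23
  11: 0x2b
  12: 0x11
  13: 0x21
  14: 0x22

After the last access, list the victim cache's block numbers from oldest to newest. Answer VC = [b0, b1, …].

VC = [10, 4]

  [0] addr=0x2a blk=10 s=0: MISS | VC []
  [1] addr=0x29 blk=10 s=0: L1-HIT | VC []
  [2] addr=0x2b blk=10 s=0: L1-HIT | VC []
  [3] addr=0x2a blk=10 s=0: L1-HIT | VC []
  [4] addr=0x28 blk=10 s=0: L1-HIT | VC []
  [5] addr=0x29 blk=10 s=0: L1-HIT | VC []
  [6] addr=0x2b blk=10 s=0: L1-HIT | VC []
  [7] addr=0x11 blk=4 s=0: MISS | VC [10]
  [8] addr=0x2b blk=10 s=0: VC-HIT | VC [4]
  [9] addr=0x22 blk=8 s=0: MISS | VC [4, 10]
  [10] addr=0x23 blk=8 s=0: L1-HIT | VC [4, 10]
  [11] addr=0x2b blk=10 s=0: VC-HIT | VC [4, 8]
  [12] addr=0x11 blk=4 s=0: VC-HIT | VC [10, 8]
  [13] addr=0x21 blk=8 s=0: VC-HIT | VC [10, 4]
  [14] addr=0x22 blk=8 s=0: L1-HIT | VC [10, 4]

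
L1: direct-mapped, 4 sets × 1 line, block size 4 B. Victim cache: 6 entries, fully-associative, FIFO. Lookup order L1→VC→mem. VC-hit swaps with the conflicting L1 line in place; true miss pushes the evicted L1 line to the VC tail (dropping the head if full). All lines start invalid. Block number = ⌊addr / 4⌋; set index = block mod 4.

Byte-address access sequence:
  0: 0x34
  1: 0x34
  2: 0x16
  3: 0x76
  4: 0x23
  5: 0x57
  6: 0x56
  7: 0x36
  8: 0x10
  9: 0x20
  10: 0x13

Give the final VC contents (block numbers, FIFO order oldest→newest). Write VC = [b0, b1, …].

#0 0x34→b13/s1 MISS; vc=[]
#1 0x34→b13/s1 L1-HIT; vc=[]
#2 0x16→b5/s1 MISS; vc=[13]
#3 0x76→b29/s1 MISS; vc=[13,5]
#4 0x23→b8/s0 MISS; vc=[13,5]
#5 0x57→b21/s1 MISS; vc=[13,5,29]
#6 0x56→b21/s1 L1-HIT; vc=[13,5,29]
#7 0x36→b13/s1 VC-HIT; vc=[21,5,29]
#8 0x10→b4/s0 MISS; vc=[21,5,29,8]
#9 0x20→b8/s0 VC-HIT; vc=[21,5,29,4]
#10 0x13→b4/s0 VC-HIT; vc=[21,5,29,8]

VC = [21, 5, 29, 8]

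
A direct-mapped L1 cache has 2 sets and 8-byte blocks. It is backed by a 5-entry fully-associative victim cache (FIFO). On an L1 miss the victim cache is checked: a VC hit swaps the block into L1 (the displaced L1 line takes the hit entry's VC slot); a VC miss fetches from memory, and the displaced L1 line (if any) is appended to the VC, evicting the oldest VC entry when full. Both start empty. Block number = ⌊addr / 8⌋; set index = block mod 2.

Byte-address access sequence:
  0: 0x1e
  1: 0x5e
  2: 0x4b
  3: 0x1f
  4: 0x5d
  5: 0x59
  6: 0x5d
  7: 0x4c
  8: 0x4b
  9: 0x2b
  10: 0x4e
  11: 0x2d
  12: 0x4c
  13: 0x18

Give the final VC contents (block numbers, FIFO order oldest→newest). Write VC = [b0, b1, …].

VC = [11, 9, 5]

#0 0x1e→b3/s1 MISS; vc=[]
#1 0x5e→b11/s1 MISS; vc=[3]
#2 0x4b→b9/s1 MISS; vc=[3,11]
#3 0x1f→b3/s1 VC-HIT; vc=[9,11]
#4 0x5d→b11/s1 VC-HIT; vc=[9,3]
#5 0x59→b11/s1 L1-HIT; vc=[9,3]
#6 0x5d→b11/s1 L1-HIT; vc=[9,3]
#7 0x4c→b9/s1 VC-HIT; vc=[11,3]
#8 0x4b→b9/s1 L1-HIT; vc=[11,3]
#9 0x2b→b5/s1 MISS; vc=[11,3,9]
#10 0x4e→b9/s1 VC-HIT; vc=[11,3,5]
#11 0x2d→b5/s1 VC-HIT; vc=[11,3,9]
#12 0x4c→b9/s1 VC-HIT; vc=[11,3,5]
#13 0x18→b3/s1 VC-HIT; vc=[11,9,5]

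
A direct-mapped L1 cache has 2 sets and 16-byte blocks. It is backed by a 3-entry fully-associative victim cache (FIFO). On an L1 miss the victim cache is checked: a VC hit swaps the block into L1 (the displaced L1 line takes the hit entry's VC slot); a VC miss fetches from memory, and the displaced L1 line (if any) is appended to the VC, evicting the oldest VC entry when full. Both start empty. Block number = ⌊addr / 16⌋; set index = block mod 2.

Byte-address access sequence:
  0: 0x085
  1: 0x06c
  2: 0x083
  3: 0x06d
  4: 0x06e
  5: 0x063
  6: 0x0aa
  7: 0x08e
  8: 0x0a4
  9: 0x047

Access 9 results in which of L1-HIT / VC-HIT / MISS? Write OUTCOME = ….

OUTCOME = MISS

0: 0x85 (blk 8, set 0) → MISS  vc=[]
1: 0x6c (blk 6, set 0) → MISS  vc=[8]
2: 0x83 (blk 8, set 0) → VC-HIT  vc=[6]
3: 0x6d (blk 6, set 0) → VC-HIT  vc=[8]
4: 0x6e (blk 6, set 0) → L1-HIT  vc=[8]
5: 0x63 (blk 6, set 0) → L1-HIT  vc=[8]
6: 0xaa (blk 10, set 0) → MISS  vc=[8, 6]
7: 0x8e (blk 8, set 0) → VC-HIT  vc=[10, 6]
8: 0xa4 (blk 10, set 0) → VC-HIT  vc=[8, 6]
9: 0x47 (blk 4, set 0) → MISS  vc=[8, 6, 10]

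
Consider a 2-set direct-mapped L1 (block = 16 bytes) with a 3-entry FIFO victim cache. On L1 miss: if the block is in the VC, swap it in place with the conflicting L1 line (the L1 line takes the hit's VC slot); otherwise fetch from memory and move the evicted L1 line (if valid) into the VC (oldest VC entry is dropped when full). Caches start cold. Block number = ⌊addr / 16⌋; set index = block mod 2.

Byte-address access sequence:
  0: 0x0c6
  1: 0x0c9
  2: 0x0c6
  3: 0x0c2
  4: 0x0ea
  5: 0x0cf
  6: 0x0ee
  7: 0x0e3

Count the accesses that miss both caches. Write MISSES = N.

MISSES = 2

  [0] addr=0xc6 blk=12 s=0: MISS | VC []
  [1] addr=0xc9 blk=12 s=0: L1-HIT | VC []
  [2] addr=0xc6 blk=12 s=0: L1-HIT | VC []
  [3] addr=0xc2 blk=12 s=0: L1-HIT | VC []
  [4] addr=0xea blk=14 s=0: MISS | VC [12]
  [5] addr=0xcf blk=12 s=0: VC-HIT | VC [14]
  [6] addr=0xee blk=14 s=0: VC-HIT | VC [12]
  [7] addr=0xe3 blk=14 s=0: L1-HIT | VC [12]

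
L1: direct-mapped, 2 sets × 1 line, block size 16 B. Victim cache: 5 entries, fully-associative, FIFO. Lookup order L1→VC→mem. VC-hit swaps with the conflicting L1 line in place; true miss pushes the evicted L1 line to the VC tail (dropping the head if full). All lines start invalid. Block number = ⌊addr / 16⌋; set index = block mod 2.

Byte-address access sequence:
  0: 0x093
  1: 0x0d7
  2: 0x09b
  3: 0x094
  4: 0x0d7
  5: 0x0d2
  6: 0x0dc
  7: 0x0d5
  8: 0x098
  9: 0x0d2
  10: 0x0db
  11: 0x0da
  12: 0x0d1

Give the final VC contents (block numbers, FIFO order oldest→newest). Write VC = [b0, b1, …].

VC = [9]

#0 0x93→b9/s1 MISS; vc=[]
#1 0xd7→b13/s1 MISS; vc=[9]
#2 0x9b→b9/s1 VC-HIT; vc=[13]
#3 0x94→b9/s1 L1-HIT; vc=[13]
#4 0xd7→b13/s1 VC-HIT; vc=[9]
#5 0xd2→b13/s1 L1-HIT; vc=[9]
#6 0xdc→b13/s1 L1-HIT; vc=[9]
#7 0xd5→b13/s1 L1-HIT; vc=[9]
#8 0x98→b9/s1 VC-HIT; vc=[13]
#9 0xd2→b13/s1 VC-HIT; vc=[9]
#10 0xdb→b13/s1 L1-HIT; vc=[9]
#11 0xda→b13/s1 L1-HIT; vc=[9]
#12 0xd1→b13/s1 L1-HIT; vc=[9]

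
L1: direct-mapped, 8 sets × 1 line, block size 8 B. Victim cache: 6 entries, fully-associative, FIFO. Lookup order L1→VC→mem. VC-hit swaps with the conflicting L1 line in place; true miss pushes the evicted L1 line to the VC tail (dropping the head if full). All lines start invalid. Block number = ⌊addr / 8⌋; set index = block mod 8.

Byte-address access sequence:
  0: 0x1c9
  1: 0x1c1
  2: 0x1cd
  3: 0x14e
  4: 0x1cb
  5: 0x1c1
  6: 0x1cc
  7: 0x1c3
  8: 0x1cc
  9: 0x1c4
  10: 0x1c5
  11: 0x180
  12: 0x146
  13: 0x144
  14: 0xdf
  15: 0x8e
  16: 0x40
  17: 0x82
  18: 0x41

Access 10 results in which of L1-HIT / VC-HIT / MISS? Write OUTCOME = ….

  [0] addr=0x1c9 blk=57 s=1: MISS | VC []
  [1] addr=0x1c1 blk=56 s=0: MISS | VC []
  [2] addr=0x1cd blk=57 s=1: L1-HIT | VC []
  [3] addr=0x14e blk=41 s=1: MISS | VC [57]
  [4] addr=0x1cb blk=57 s=1: VC-HIT | VC [41]
  [5] addr=0x1c1 blk=56 s=0: L1-HIT | VC [41]
  [6] addr=0x1cc blk=57 s=1: L1-HIT | VC [41]
  [7] addr=0x1c3 blk=56 s=0: L1-HIT | VC [41]
  [8] addr=0x1cc blk=57 s=1: L1-HIT | VC [41]
  [9] addr=0x1c4 blk=56 s=0: L1-HIT | VC [41]
  [10] addr=0x1c5 blk=56 s=0: L1-HIT | VC [41]
  [11] addr=0x180 blk=48 s=0: MISS | VC [41, 56]
  [12] addr=0x146 blk=40 s=0: MISS | VC [41, 56, 48]
  [13] addr=0x144 blk=40 s=0: L1-HIT | VC [41, 56, 48]
  [14] addr=0xdf blk=27 s=3: MISS | VC [41, 56, 48]
  [15] addr=0x8e blk=17 s=1: MISS | VC [41, 56, 48, 57]
  [16] addr=0x40 blk=8 s=0: MISS | VC [41, 56, 48, 57, 40]
  [17] addr=0x82 blk=16 s=0: MISS | VC [41, 56, 48, 57, 40, 8]
  [18] addr=0x41 blk=8 s=0: VC-HIT | VC [41, 56, 48, 57, 40, 16]

OUTCOME = L1-HIT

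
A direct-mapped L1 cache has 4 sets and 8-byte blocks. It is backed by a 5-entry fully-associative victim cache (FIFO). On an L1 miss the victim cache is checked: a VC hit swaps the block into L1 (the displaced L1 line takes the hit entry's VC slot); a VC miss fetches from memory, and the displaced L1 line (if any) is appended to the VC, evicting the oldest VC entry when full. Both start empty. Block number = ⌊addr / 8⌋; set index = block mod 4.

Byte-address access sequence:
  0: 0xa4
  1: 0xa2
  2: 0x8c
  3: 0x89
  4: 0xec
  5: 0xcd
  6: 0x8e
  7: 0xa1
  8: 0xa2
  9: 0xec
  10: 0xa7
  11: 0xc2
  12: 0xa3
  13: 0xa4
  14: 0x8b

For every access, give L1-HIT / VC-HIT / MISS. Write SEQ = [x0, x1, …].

SEQ = [MISS, L1-HIT, MISS, L1-HIT, MISS, MISS, VC-HIT, L1-HIT, L1-HIT, VC-HIT, L1-HIT, MISS, VC-HIT, L1-HIT, VC-HIT]

  [0] addr=0xa4 blk=20 s=0: MISS | VC []
  [1] addr=0xa2 blk=20 s=0: L1-HIT | VC []
  [2] addr=0x8c blk=17 s=1: MISS | VC []
  [3] addr=0x89 blk=17 s=1: L1-HIT | VC []
  [4] addr=0xec blk=29 s=1: MISS | VC [17]
  [5] addr=0xcd blk=25 s=1: MISS | VC [17, 29]
  [6] addr=0x8e blk=17 s=1: VC-HIT | VC [25, 29]
  [7] addr=0xa1 blk=20 s=0: L1-HIT | VC [25, 29]
  [8] addr=0xa2 blk=20 s=0: L1-HIT | VC [25, 29]
  [9] addr=0xec blk=29 s=1: VC-HIT | VC [25, 17]
  [10] addr=0xa7 blk=20 s=0: L1-HIT | VC [25, 17]
  [11] addr=0xc2 blk=24 s=0: MISS | VC [25, 17, 20]
  [12] addr=0xa3 blk=20 s=0: VC-HIT | VC [25, 17, 24]
  [13] addr=0xa4 blk=20 s=0: L1-HIT | VC [25, 17, 24]
  [14] addr=0x8b blk=17 s=1: VC-HIT | VC [25, 29, 24]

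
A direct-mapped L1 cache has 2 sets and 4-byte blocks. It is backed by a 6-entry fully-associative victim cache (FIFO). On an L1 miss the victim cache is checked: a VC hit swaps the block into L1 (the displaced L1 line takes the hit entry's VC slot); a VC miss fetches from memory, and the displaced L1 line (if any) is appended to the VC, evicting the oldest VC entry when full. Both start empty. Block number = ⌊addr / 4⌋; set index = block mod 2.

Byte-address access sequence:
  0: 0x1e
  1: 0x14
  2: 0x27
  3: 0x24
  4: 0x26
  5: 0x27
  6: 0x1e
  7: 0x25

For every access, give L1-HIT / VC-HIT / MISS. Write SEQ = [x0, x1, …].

#0 0x1e→b7/s1 MISS; vc=[]
#1 0x14→b5/s1 MISS; vc=[7]
#2 0x27→b9/s1 MISS; vc=[7,5]
#3 0x24→b9/s1 L1-HIT; vc=[7,5]
#4 0x26→b9/s1 L1-HIT; vc=[7,5]
#5 0x27→b9/s1 L1-HIT; vc=[7,5]
#6 0x1e→b7/s1 VC-HIT; vc=[9,5]
#7 0x25→b9/s1 VC-HIT; vc=[7,5]

SEQ = [MISS, MISS, MISS, L1-HIT, L1-HIT, L1-HIT, VC-HIT, VC-HIT]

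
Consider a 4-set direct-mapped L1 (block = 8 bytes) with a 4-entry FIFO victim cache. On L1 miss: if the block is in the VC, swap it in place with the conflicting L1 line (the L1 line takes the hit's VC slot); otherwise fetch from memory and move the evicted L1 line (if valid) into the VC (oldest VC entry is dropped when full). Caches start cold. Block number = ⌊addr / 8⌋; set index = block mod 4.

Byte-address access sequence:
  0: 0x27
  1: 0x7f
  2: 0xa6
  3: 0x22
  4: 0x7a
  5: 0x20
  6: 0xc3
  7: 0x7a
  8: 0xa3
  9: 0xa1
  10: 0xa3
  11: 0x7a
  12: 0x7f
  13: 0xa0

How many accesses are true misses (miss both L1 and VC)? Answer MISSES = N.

0: 0x27 (blk 4, set 0) → MISS  vc=[]
1: 0x7f (blk 15, set 3) → MISS  vc=[]
2: 0xa6 (blk 20, set 0) → MISS  vc=[4]
3: 0x22 (blk 4, set 0) → VC-HIT  vc=[20]
4: 0x7a (blk 15, set 3) → L1-HIT  vc=[20]
5: 0x20 (blk 4, set 0) → L1-HIT  vc=[20]
6: 0xc3 (blk 24, set 0) → MISS  vc=[20, 4]
7: 0x7a (blk 15, set 3) → L1-HIT  vc=[20, 4]
8: 0xa3 (blk 20, set 0) → VC-HIT  vc=[24, 4]
9: 0xa1 (blk 20, set 0) → L1-HIT  vc=[24, 4]
10: 0xa3 (blk 20, set 0) → L1-HIT  vc=[24, 4]
11: 0x7a (blk 15, set 3) → L1-HIT  vc=[24, 4]
12: 0x7f (blk 15, set 3) → L1-HIT  vc=[24, 4]
13: 0xa0 (blk 20, set 0) → L1-HIT  vc=[24, 4]

MISSES = 4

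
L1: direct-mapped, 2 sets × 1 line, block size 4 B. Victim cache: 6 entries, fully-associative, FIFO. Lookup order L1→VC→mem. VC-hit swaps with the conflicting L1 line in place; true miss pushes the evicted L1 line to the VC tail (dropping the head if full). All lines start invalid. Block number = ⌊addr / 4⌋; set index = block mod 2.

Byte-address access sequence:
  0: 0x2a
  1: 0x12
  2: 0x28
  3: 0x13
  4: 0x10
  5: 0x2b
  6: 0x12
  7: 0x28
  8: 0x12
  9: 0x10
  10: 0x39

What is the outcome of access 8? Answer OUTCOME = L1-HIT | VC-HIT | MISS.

0: 0x2a (blk 10, set 0) → MISS  vc=[]
1: 0x12 (blk 4, set 0) → MISS  vc=[10]
2: 0x28 (blk 10, set 0) → VC-HIT  vc=[4]
3: 0x13 (blk 4, set 0) → VC-HIT  vc=[10]
4: 0x10 (blk 4, set 0) → L1-HIT  vc=[10]
5: 0x2b (blk 10, set 0) → VC-HIT  vc=[4]
6: 0x12 (blk 4, set 0) → VC-HIT  vc=[10]
7: 0x28 (blk 10, set 0) → VC-HIT  vc=[4]
8: 0x12 (blk 4, set 0) → VC-HIT  vc=[10]
9: 0x10 (blk 4, set 0) → L1-HIT  vc=[10]
10: 0x39 (blk 14, set 0) → MISS  vc=[10, 4]

OUTCOME = VC-HIT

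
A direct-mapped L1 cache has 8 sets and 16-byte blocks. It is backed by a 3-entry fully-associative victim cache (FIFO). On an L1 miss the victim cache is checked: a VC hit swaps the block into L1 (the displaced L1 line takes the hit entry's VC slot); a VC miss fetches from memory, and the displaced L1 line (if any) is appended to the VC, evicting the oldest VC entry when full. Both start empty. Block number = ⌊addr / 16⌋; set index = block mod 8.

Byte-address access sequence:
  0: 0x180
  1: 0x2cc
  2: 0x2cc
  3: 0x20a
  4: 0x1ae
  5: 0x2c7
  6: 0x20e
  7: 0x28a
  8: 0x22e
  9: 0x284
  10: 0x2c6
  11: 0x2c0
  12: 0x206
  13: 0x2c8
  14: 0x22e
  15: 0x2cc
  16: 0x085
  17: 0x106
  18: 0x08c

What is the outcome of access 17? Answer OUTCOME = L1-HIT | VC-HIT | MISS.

OUTCOME = MISS

  [0] addr=0x180 blk=24 s=0: MISS | VC []
  [1] addr=0x2cc blk=44 s=4: MISS | VC []
  [2] addr=0x2cc blk=44 s=4: L1-HIT | VC []
  [3] addr=0x20a blk=32 s=0: MISS | VC [24]
  [4] addr=0x1ae blk=26 s=2: MISS | VC [24]
  [5] addr=0x2c7 blk=44 s=4: L1-HIT | VC [24]
  [6] addr=0x20e blk=32 s=0: L1-HIT | VC [24]
  [7] addr=0x28a blk=40 s=0: MISS | VC [24, 32]
  [8] addr=0x22e blk=34 s=2: MISS | VC [24, 32, 26]
  [9] addr=0x284 blk=40 s=0: L1-HIT | VC [24, 32, 26]
  [10] addr=0x2c6 blk=44 s=4: L1-HIT | VC [24, 32, 26]
  [11] addr=0x2c0 blk=44 s=4: L1-HIT | VC [24, 32, 26]
  [12] addr=0x206 blk=32 s=0: VC-HIT | VC [24, 40, 26]
  [13] addr=0x2c8 blk=44 s=4: L1-HIT | VC [24, 40, 26]
  [14] addr=0x22e blk=34 s=2: L1-HIT | VC [24, 40, 26]
  [15] addr=0x2cc blk=44 s=4: L1-HIT | VC [24, 40, 26]
  [16] addr=0x85 blk=8 s=0: MISS | VC [40, 26, 32]
  [17] addr=0x106 blk=16 s=0: MISS | VC [26, 32, 8]
  [18] addr=0x8c blk=8 s=0: VC-HIT | VC [26, 32, 16]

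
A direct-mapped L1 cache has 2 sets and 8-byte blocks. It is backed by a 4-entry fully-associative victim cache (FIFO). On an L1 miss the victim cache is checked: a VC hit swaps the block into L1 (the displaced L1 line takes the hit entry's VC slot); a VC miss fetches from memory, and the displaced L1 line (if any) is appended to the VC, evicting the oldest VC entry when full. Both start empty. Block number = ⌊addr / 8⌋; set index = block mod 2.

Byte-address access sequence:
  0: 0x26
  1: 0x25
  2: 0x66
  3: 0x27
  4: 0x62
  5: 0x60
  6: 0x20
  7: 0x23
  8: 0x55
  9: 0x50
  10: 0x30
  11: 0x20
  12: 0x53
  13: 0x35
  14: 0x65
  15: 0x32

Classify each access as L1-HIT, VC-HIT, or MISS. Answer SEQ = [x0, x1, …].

SEQ = [MISS, L1-HIT, MISS, VC-HIT, VC-HIT, L1-HIT, VC-HIT, L1-HIT, MISS, L1-HIT, MISS, VC-HIT, VC-HIT, VC-HIT, VC-HIT, VC-HIT]

0: 0x26 (blk 4, set 0) → MISS  vc=[]
1: 0x25 (blk 4, set 0) → L1-HIT  vc=[]
2: 0x66 (blk 12, set 0) → MISS  vc=[4]
3: 0x27 (blk 4, set 0) → VC-HIT  vc=[12]
4: 0x62 (blk 12, set 0) → VC-HIT  vc=[4]
5: 0x60 (blk 12, set 0) → L1-HIT  vc=[4]
6: 0x20 (blk 4, set 0) → VC-HIT  vc=[12]
7: 0x23 (blk 4, set 0) → L1-HIT  vc=[12]
8: 0x55 (blk 10, set 0) → MISS  vc=[12, 4]
9: 0x50 (blk 10, set 0) → L1-HIT  vc=[12, 4]
10: 0x30 (blk 6, set 0) → MISS  vc=[12, 4, 10]
11: 0x20 (blk 4, set 0) → VC-HIT  vc=[12, 6, 10]
12: 0x53 (blk 10, set 0) → VC-HIT  vc=[12, 6, 4]
13: 0x35 (blk 6, set 0) → VC-HIT  vc=[12, 10, 4]
14: 0x65 (blk 12, set 0) → VC-HIT  vc=[6, 10, 4]
15: 0x32 (blk 6, set 0) → VC-HIT  vc=[12, 10, 4]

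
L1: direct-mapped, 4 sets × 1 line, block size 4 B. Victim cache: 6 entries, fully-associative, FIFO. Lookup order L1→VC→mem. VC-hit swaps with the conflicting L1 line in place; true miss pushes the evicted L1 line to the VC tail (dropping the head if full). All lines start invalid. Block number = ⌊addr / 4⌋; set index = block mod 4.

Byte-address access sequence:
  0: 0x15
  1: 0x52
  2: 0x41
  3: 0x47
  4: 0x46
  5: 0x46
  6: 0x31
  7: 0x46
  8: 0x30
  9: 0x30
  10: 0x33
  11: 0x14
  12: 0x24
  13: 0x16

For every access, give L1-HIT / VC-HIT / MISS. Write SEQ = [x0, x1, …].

SEQ = [MISS, MISS, MISS, MISS, L1-HIT, L1-HIT, MISS, L1-HIT, L1-HIT, L1-HIT, L1-HIT, VC-HIT, MISS, VC-HIT]

0: 0x15 (blk 5, set 1) → MISS  vc=[]
1: 0x52 (blk 20, set 0) → MISS  vc=[]
2: 0x41 (blk 16, set 0) → MISS  vc=[20]
3: 0x47 (blk 17, set 1) → MISS  vc=[20, 5]
4: 0x46 (blk 17, set 1) → L1-HIT  vc=[20, 5]
5: 0x46 (blk 17, set 1) → L1-HIT  vc=[20, 5]
6: 0x31 (blk 12, set 0) → MISS  vc=[20, 5, 16]
7: 0x46 (blk 17, set 1) → L1-HIT  vc=[20, 5, 16]
8: 0x30 (blk 12, set 0) → L1-HIT  vc=[20, 5, 16]
9: 0x30 (blk 12, set 0) → L1-HIT  vc=[20, 5, 16]
10: 0x33 (blk 12, set 0) → L1-HIT  vc=[20, 5, 16]
11: 0x14 (blk 5, set 1) → VC-HIT  vc=[20, 17, 16]
12: 0x24 (blk 9, set 1) → MISS  vc=[20, 17, 16, 5]
13: 0x16 (blk 5, set 1) → VC-HIT  vc=[20, 17, 16, 9]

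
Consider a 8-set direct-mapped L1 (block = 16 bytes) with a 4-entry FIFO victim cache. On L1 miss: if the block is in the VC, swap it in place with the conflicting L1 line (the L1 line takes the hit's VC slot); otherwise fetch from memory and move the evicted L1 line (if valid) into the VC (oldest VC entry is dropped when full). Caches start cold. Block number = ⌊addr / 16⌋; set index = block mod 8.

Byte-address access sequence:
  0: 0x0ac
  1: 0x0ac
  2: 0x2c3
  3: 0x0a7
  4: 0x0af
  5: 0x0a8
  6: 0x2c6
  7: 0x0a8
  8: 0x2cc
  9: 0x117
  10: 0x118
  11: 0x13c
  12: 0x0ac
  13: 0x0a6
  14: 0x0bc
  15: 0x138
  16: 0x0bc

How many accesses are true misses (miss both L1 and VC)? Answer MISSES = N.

MISSES = 5

  [0] addr=0xac blk=10 s=2: MISS | VC []
  [1] addr=0xac blk=10 s=2: L1-HIT | VC []
  [2] addr=0x2c3 blk=44 s=4: MISS | VC []
  [3] addr=0xa7 blk=10 s=2: L1-HIT | VC []
  [4] addr=0xaf blk=10 s=2: L1-HIT | VC []
  [5] addr=0xa8 blk=10 s=2: L1-HIT | VC []
  [6] addr=0x2c6 blk=44 s=4: L1-HIT | VC []
  [7] addr=0xa8 blk=10 s=2: L1-HIT | VC []
  [8] addr=0x2cc blk=44 s=4: L1-HIT | VC []
  [9] addr=0x117 blk=17 s=1: MISS | VC []
  [10] addr=0x118 blk=17 s=1: L1-HIT | VC []
  [11] addr=0x13c blk=19 s=3: MISS | VC []
  [12] addr=0xac blk=10 s=2: L1-HIT | VC []
  [13] addr=0xa6 blk=10 s=2: L1-HIT | VC []
  [14] addr=0xbc blk=11 s=3: MISS | VC [19]
  [15] addr=0x138 blk=19 s=3: VC-HIT | VC [11]
  [16] addr=0xbc blk=11 s=3: VC-HIT | VC [19]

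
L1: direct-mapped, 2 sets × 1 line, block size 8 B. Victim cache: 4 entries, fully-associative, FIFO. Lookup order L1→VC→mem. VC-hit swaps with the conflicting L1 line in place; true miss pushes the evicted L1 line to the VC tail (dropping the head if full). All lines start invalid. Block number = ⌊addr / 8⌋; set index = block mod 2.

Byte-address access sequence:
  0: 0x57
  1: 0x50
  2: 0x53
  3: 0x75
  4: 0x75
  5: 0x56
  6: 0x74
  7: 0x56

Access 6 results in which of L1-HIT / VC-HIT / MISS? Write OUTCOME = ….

OUTCOME = VC-HIT

0: 0x57 (blk 10, set 0) → MISS  vc=[]
1: 0x50 (blk 10, set 0) → L1-HIT  vc=[]
2: 0x53 (blk 10, set 0) → L1-HIT  vc=[]
3: 0x75 (blk 14, set 0) → MISS  vc=[10]
4: 0x75 (blk 14, set 0) → L1-HIT  vc=[10]
5: 0x56 (blk 10, set 0) → VC-HIT  vc=[14]
6: 0x74 (blk 14, set 0) → VC-HIT  vc=[10]
7: 0x56 (blk 10, set 0) → VC-HIT  vc=[14]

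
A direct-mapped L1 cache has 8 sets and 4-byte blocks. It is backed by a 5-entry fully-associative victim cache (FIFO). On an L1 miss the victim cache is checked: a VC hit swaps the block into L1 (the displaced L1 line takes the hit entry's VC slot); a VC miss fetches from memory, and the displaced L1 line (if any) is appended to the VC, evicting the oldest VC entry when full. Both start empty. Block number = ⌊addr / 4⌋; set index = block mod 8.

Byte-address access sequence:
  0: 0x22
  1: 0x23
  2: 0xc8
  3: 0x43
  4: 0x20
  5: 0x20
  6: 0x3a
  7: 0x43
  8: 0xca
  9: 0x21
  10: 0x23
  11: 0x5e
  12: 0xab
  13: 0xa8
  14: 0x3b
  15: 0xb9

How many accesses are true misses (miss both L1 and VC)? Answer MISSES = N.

MISSES = 7

0: 0x22 (blk 8, set 0) → MISS  vc=[]
1: 0x23 (blk 8, set 0) → L1-HIT  vc=[]
2: 0xc8 (blk 50, set 2) → MISS  vc=[]
3: 0x43 (blk 16, set 0) → MISS  vc=[8]
4: 0x20 (blk 8, set 0) → VC-HIT  vc=[16]
5: 0x20 (blk 8, set 0) → L1-HIT  vc=[16]
6: 0x3a (blk 14, set 6) → MISS  vc=[16]
7: 0x43 (blk 16, set 0) → VC-HIT  vc=[8]
8: 0xca (blk 50, set 2) → L1-HIT  vc=[8]
9: 0x21 (blk 8, set 0) → VC-HIT  vc=[16]
10: 0x23 (blk 8, set 0) → L1-HIT  vc=[16]
11: 0x5e (blk 23, set 7) → MISS  vc=[16]
12: 0xab (blk 42, set 2) → MISS  vc=[16, 50]
13: 0xa8 (blk 42, set 2) → L1-HIT  vc=[16, 50]
14: 0x3b (blk 14, set 6) → L1-HIT  vc=[16, 50]
15: 0xb9 (blk 46, set 6) → MISS  vc=[16, 50, 14]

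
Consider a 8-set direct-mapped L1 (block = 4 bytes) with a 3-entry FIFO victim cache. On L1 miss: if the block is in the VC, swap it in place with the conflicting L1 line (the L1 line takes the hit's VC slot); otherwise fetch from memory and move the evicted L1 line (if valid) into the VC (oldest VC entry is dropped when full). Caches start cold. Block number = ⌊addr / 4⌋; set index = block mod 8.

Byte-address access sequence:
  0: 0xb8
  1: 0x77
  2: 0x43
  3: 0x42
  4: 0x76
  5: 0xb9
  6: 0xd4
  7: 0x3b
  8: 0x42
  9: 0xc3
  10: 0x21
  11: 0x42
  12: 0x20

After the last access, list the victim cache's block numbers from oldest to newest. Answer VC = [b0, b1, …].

0: 0xb8 (blk 46, set 6) → MISS  vc=[]
1: 0x77 (blk 29, set 5) → MISS  vc=[]
2: 0x43 (blk 16, set 0) → MISS  vc=[]
3: 0x42 (blk 16, set 0) → L1-HIT  vc=[]
4: 0x76 (blk 29, set 5) → L1-HIT  vc=[]
5: 0xb9 (blk 46, set 6) → L1-HIT  vc=[]
6: 0xd4 (blk 53, set 5) → MISS  vc=[29]
7: 0x3b (blk 14, set 6) → MISS  vc=[29, 46]
8: 0x42 (blk 16, set 0) → L1-HIT  vc=[29, 46]
9: 0xc3 (blk 48, set 0) → MISS  vc=[29, 46, 16]
10: 0x21 (blk 8, set 0) → MISS  vc=[46, 16, 48]
11: 0x42 (blk 16, set 0) → VC-HIT  vc=[46, 8, 48]
12: 0x20 (blk 8, set 0) → VC-HIT  vc=[46, 16, 48]

VC = [46, 16, 48]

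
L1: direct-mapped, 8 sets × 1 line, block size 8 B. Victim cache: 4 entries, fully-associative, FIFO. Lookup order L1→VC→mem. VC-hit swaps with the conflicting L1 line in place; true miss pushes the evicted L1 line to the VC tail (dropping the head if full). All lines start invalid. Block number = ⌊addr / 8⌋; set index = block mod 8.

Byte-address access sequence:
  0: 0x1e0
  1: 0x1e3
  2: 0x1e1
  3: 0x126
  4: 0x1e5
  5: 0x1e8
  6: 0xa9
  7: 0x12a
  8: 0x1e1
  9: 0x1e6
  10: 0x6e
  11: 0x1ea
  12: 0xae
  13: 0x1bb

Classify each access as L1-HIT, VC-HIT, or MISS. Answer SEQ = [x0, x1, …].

#0 0x1e0→b60/s4 MISS; vc=[]
#1 0x1e3→b60/s4 L1-HIT; vc=[]
#2 0x1e1→b60/s4 L1-HIT; vc=[]
#3 0x126→b36/s4 MISS; vc=[60]
#4 0x1e5→b60/s4 VC-HIT; vc=[36]
#5 0x1e8→b61/s5 MISS; vc=[36]
#6 0xa9→b21/s5 MISS; vc=[36,61]
#7 0x12a→b37/s5 MISS; vc=[36,61,21]
#8 0x1e1→b60/s4 L1-HIT; vc=[36,61,21]
#9 0x1e6→b60/s4 L1-HIT; vc=[36,61,21]
#10 0x6e→b13/s5 MISS; vc=[36,61,21,37]
#11 0x1ea→b61/s5 VC-HIT; vc=[36,13,21,37]
#12 0xae→b21/s5 VC-HIT; vc=[36,13,61,37]
#13 0x1bb→b55/s7 MISS; vc=[36,13,61,37]

SEQ = [MISS, L1-HIT, L1-HIT, MISS, VC-HIT, MISS, MISS, MISS, L1-HIT, L1-HIT, MISS, VC-HIT, VC-HIT, MISS]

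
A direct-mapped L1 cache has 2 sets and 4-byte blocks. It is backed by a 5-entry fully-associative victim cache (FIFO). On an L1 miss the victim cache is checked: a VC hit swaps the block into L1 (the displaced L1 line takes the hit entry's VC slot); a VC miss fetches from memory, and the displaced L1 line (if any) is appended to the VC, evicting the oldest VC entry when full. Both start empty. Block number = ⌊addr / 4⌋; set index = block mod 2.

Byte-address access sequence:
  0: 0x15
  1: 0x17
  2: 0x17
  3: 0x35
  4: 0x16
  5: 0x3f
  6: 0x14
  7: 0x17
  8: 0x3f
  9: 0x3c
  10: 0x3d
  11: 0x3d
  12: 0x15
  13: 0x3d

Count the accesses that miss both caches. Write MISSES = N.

#0 0x15→b5/s1 MISS; vc=[]
#1 0x17→b5/s1 L1-HIT; vc=[]
#2 0x17→b5/s1 L1-HIT; vc=[]
#3 0x35→b13/s1 MISS; vc=[5]
#4 0x16→b5/s1 VC-HIT; vc=[13]
#5 0x3f→b15/s1 MISS; vc=[13,5]
#6 0x14→b5/s1 VC-HIT; vc=[13,15]
#7 0x17→b5/s1 L1-HIT; vc=[13,15]
#8 0x3f→b15/s1 VC-HIT; vc=[13,5]
#9 0x3c→b15/s1 L1-HIT; vc=[13,5]
#10 0x3d→b15/s1 L1-HIT; vc=[13,5]
#11 0x3d→b15/s1 L1-HIT; vc=[13,5]
#12 0x15→b5/s1 VC-HIT; vc=[13,15]
#13 0x3d→b15/s1 VC-HIT; vc=[13,5]

MISSES = 3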